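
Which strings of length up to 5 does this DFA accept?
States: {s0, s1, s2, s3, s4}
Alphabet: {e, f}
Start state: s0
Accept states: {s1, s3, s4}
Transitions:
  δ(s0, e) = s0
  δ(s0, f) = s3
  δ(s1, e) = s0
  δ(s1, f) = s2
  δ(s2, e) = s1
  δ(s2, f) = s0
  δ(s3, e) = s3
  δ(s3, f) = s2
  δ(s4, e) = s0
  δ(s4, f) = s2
f, ef, fe, eef, efe, fee, ffe, eeef, eefe, efee, effe, feee, fefe, ffff, eeeef, eeefe, eefee, eeffe, efeee, efefe, effff, feeee, feefe, fefff, ffeef, ffefe, fffef, ffffe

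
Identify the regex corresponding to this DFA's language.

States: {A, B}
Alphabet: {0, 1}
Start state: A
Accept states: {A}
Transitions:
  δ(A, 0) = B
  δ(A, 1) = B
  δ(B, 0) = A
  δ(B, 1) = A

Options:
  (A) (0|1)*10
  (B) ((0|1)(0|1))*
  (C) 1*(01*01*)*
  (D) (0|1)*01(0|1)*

Check each option against the DFA on short strings; one disagreement eliminates an option:
  (A) (0|1)*10: on ε the DFA stays in A and accepts (A ∈ Accept), but the regex does not match it → eliminate
  (B) ((0|1)(0|1))*: agrees with the DFA on every string of length ≤ 6
  (C) 1*(01*01*)*: on '1' the DFA goes A → B and rejects (B ∉ Accept), but the regex matches it → eliminate
  (D) (0|1)*01(0|1)*: on ε the DFA stays in A and accepts (A ∈ Accept), but the regex does not match it → eliminate
Only (B) is consistent with the DFA.
(B) ((0|1)(0|1))*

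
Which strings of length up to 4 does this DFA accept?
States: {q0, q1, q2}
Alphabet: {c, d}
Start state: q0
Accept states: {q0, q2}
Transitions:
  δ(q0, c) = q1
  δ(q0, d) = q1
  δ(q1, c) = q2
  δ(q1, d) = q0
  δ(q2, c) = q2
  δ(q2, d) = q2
ε, cc, cd, dc, dd, ccc, ccd, dcc, dcd, cccc, cccd, ccdc, ccdd, cdcc, cdcd, cddc, cddd, dccc, dccd, dcdc, dcdd, ddcc, ddcd, dddc, dddd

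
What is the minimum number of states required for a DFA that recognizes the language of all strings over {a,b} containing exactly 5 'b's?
By Myhill–Nerode, count the distinguishable equivalence classes: 7 classes — having seen 0, 1, …, 5, or >5 copies of 'b'; the count-5 class is the only accepting one and >5 is dead.
7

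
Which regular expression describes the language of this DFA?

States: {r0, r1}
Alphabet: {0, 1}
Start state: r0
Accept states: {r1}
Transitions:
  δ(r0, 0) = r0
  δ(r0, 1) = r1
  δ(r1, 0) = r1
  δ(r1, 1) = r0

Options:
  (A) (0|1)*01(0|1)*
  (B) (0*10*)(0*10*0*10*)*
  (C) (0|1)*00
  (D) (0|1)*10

Check each option against the DFA on short strings; one disagreement eliminates an option:
  (A) (0|1)*01(0|1)*: on '1' the DFA goes r0 → r1 and accepts (r1 ∈ Accept), but the regex does not match it → eliminate
  (B) (0*10*)(0*10*0*10*)*: agrees with the DFA on every string of length ≤ 6
  (C) (0|1)*00: on '1' the DFA goes r0 → r1 and accepts (r1 ∈ Accept), but the regex does not match it → eliminate
  (D) (0|1)*10: on '1' the DFA goes r0 → r1 and accepts (r1 ∈ Accept), but the regex does not match it → eliminate
Only (B) is consistent with the DFA.
(B) (0*10*)(0*10*0*10*)*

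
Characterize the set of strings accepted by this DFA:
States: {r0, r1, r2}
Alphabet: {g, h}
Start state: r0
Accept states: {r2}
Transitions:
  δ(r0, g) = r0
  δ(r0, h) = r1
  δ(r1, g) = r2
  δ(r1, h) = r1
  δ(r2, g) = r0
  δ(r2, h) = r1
Testing a few strings:
  'ggg' → reject
  'hggh' → reject
  'ggh' → reject
  'hhg' → accept
State roles: r0=no suffix match; r1=one trailing h; r2=suffix is hg
All strings over {g,h} ending with hg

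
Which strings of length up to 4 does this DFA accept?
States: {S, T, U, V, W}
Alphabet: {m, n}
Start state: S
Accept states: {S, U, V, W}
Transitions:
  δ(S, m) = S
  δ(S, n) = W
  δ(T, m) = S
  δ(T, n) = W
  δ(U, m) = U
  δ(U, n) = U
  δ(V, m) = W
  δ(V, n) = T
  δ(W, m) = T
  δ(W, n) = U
ε, m, n, mm, mn, nn, mmm, mmn, mnn, nmm, nmn, nnm, nnn, mmmm, mmmn, mmnn, mnmm, mnmn, mnnm, mnnn, nmmm, nmmn, nmnn, nnmm, nnmn, nnnm, nnnn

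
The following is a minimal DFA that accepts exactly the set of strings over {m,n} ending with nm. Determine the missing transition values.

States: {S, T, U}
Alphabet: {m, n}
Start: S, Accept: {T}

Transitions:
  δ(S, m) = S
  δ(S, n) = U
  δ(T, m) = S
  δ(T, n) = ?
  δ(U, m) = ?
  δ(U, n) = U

From the language and accept set, identify what each state tracks — S: no suffix match; T: suffix is nm; U: one trailing n.
Each missing δ(q, a) is the state matching the new tracked value after reading a.
δ(T, n) = U; δ(U, m) = T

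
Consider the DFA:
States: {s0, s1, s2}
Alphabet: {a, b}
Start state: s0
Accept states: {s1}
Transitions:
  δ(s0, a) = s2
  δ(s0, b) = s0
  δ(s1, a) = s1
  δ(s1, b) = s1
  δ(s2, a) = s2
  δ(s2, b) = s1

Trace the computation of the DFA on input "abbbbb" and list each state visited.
read 'a': s0 → s2
  read 'b': s2 → s1
  read 'b': s1 → s1
  read 'b': s1 → s1
  read 'b': s1 → s1
  read 'b': s1 → s1
s0 -> s2 -> s1 -> s1 -> s1 -> s1 -> s1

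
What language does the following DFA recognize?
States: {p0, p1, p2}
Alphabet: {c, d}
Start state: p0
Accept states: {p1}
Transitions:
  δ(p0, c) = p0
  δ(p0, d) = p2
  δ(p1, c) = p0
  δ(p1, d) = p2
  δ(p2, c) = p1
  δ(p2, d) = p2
Testing a few strings:
  'c' → reject
  'dd' → reject
  'cccd' → reject
  'ddd' → reject
State roles: p0=no suffix match; p1=suffix is dc; p2=one trailing d
All strings over {c,d} ending with dc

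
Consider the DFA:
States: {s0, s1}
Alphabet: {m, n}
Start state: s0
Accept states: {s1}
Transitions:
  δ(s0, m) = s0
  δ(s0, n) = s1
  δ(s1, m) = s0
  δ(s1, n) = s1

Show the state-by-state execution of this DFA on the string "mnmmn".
read 'm': s0 → s0
  read 'n': s0 → s1
  read 'm': s1 → s0
  read 'm': s0 → s0
  read 'n': s0 → s1
s0 -> s0 -> s1 -> s0 -> s0 -> s1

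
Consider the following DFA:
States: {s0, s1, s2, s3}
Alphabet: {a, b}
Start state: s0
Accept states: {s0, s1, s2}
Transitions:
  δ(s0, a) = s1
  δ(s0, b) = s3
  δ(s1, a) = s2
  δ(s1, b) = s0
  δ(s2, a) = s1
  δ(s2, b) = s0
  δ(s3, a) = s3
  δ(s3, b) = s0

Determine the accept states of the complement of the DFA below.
Complement accept states = All states \ Original accept states
= {s0, s1, s2, s3} \ {s0, s1, s2}
{s3}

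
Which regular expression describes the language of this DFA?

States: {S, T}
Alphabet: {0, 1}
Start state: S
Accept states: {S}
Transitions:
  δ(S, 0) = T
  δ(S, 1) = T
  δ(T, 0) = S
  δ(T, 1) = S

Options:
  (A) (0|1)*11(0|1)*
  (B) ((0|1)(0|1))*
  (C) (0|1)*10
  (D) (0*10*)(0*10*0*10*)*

Check each option against the DFA on short strings; one disagreement eliminates an option:
  (A) (0|1)*11(0|1)*: on ε the DFA stays in S and accepts (S ∈ Accept), but the regex does not match it → eliminate
  (B) ((0|1)(0|1))*: agrees with the DFA on every string of length ≤ 6
  (C) (0|1)*10: on ε the DFA stays in S and accepts (S ∈ Accept), but the regex does not match it → eliminate
  (D) (0*10*)(0*10*0*10*)*: on ε the DFA stays in S and accepts (S ∈ Accept), but the regex does not match it → eliminate
Only (B) is consistent with the DFA.
(B) ((0|1)(0|1))*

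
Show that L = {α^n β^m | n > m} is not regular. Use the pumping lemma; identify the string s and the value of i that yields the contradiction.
Assume L is regular with pumping length p. Idea: pumping down the α-block drops the α-count to at most the β-count.
Choose s = α^(p+1) β^p ∈ L (|s| = 2p+1 ≥ p). By the pumping lemma, s = xyz with |xy| ≤ p, |y| > 0, so y = α^k with k ≥ 1. Take i = 0: xz = α^(p+1−k) β^p. Since k ≥ 1, p+1−k ≤ p, so the number of α's is no longer strictly greater than the number of β's, hence xz ∉ L.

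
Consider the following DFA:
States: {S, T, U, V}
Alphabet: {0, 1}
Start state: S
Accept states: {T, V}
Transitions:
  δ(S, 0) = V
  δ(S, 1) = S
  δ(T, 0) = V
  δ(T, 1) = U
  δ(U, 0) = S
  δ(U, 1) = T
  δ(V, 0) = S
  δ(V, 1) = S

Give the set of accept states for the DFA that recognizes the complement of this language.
Complement accept states = All states \ Original accept states
= {S, T, U, V} \ {T, V}
{S, U}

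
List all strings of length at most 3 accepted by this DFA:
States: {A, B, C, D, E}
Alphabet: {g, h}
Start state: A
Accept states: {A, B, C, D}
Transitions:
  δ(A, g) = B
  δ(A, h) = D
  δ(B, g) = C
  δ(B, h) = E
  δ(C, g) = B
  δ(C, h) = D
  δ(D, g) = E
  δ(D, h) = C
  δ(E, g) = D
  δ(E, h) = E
ε, g, h, gg, hh, ggg, ggh, ghg, hgg, hhg, hhh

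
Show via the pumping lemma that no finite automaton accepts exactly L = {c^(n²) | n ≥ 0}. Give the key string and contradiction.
Assume L is regular with pumping length p. Idea: pumping adds a fixed amount, but gaps between consecutive squares grow.
Choose s = c^(p²) (length p² ≥ p). By the pumping lemma, s = xyz with |xy| ≤ p, |y| > 0, so |y| = k with 1 ≤ k ≤ p. Then |xy²z| = p²+k. Since p² < p²+k ≤ p²+p < (p+1)², the length p²+k lies strictly between consecutive squares, so it is not a perfect square and xy²z ∉ L.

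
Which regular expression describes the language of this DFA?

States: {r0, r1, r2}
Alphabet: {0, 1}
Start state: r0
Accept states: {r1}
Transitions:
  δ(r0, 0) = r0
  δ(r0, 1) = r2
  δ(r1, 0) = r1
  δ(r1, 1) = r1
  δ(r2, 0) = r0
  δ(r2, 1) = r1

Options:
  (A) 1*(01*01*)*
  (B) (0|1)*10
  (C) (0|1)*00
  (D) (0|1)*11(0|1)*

Check each option against the DFA on short strings; one disagreement eliminates an option:
  (A) 1*(01*01*)*: on ε the DFA stays in r0 and rejects (r0 ∉ Accept), but the regex matches it → eliminate
  (B) (0|1)*10: on '10' the DFA goes r0 → r2 → r0 and rejects (r0 ∉ Accept), but the regex matches it → eliminate
  (C) (0|1)*00: on '00' the DFA goes r0 → r0 → r0 and rejects (r0 ∉ Accept), but the regex matches it → eliminate
  (D) (0|1)*11(0|1)*: agrees with the DFA on every string of length ≤ 6
Only (D) is consistent with the DFA.
(D) (0|1)*11(0|1)*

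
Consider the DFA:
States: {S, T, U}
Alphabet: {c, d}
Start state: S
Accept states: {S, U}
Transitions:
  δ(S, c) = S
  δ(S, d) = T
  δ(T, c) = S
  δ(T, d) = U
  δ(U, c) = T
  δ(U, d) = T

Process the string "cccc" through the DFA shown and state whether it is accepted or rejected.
Processing string "cccc":
  S --c--> S
  S --c--> S
  S --c--> S
  S --c--> S
Final state: S
Accept states: {S, U}
Yes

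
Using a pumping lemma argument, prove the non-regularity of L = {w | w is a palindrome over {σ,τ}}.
Assume L is regular with pumping length p. Idea: pumping the leading σ-block breaks the symmetry.
Choose s = σ^p τ σ^p (a palindrome of length 2p+1 ≥ p). By the pumping lemma, s = xyz with |xy| ≤ p, |y| > 0, so y = σ^k with k > 0 (xy lies entirely in the first σ^p). Then xy²z = σ^(p+k) τ σ^p, which is not a palindrome since p+k ≠ p.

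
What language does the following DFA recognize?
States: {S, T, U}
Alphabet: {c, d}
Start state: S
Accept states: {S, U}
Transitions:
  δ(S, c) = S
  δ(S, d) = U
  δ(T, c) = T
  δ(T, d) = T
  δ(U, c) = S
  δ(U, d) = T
Testing a few strings:
  'cdd' → reject
  'cc' → accept
  'cddc' → reject
  'c' → accept
State roles: S=last symbol not d (ok); T=saw dd (dead); U=last symbol d (ok)
All strings over {c,d} with no two consecutive d's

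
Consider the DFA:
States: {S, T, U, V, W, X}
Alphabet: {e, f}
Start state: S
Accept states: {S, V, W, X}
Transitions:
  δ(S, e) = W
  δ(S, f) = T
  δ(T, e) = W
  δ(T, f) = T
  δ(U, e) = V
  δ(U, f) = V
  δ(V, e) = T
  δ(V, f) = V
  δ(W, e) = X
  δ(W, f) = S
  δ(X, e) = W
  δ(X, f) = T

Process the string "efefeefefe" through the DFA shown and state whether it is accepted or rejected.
Processing string "efefeefefe":
  S --e--> W
  W --f--> S
  S --e--> W
  W --f--> S
  S --e--> W
  W --e--> X
  X --f--> T
  T --e--> W
  W --f--> S
  S --e--> W
Final state: W
Accept states: {S, V, W, X}
Yes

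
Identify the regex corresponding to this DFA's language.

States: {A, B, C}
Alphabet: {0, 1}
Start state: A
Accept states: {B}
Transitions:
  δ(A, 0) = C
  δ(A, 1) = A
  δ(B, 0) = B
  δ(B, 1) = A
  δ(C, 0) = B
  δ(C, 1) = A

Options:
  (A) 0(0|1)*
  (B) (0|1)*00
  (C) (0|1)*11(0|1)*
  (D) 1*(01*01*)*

Check each option against the DFA on short strings; one disagreement eliminates an option:
  (A) 0(0|1)*: on '0' the DFA goes A → C and rejects (C ∉ Accept), but the regex matches it → eliminate
  (B) (0|1)*00: agrees with the DFA on every string of length ≤ 6
  (C) (0|1)*11(0|1)*: on '00' the DFA goes A → C → B and accepts (B ∈ Accept), but the regex does not match it → eliminate
  (D) 1*(01*01*)*: on ε the DFA stays in A and rejects (A ∉ Accept), but the regex matches it → eliminate
Only (B) is consistent with the DFA.
(B) (0|1)*00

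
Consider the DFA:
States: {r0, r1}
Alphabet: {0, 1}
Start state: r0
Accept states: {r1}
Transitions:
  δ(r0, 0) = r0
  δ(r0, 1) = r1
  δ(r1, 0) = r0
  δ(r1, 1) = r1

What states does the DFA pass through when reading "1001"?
read '1': r0 → r1
  read '0': r1 → r0
  read '0': r0 → r0
  read '1': r0 → r1
r0 -> r1 -> r0 -> r0 -> r1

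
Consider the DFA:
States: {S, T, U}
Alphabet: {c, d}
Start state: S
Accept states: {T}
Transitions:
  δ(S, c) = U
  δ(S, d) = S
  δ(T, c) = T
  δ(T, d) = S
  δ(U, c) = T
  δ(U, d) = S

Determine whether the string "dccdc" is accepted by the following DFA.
Processing string "dccdc":
  S --d--> S
  S --c--> U
  U --c--> T
  T --d--> S
  S --c--> U
Final state: U
Accept states: {T}
No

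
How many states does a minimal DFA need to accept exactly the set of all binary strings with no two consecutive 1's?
By Myhill–Nerode, count the distinguishable equivalence classes: three classes — safe with last≠1 / safe with last=1 / 11 seen (dead).
3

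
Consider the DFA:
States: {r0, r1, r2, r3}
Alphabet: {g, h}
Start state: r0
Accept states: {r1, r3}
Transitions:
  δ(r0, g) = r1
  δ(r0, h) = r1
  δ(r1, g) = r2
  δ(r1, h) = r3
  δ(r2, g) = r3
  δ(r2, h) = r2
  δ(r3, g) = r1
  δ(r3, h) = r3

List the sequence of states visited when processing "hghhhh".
read 'h': r0 → r1
  read 'g': r1 → r2
  read 'h': r2 → r2
  read 'h': r2 → r2
  read 'h': r2 → r2
  read 'h': r2 → r2
r0 -> r1 -> r2 -> r2 -> r2 -> r2 -> r2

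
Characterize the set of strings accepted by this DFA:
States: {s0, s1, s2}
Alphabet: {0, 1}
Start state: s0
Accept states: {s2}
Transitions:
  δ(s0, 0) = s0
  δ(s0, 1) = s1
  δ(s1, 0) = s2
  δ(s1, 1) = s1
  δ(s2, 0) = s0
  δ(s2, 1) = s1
Testing a few strings:
  '11' → reject
  '1010' → accept
  '0' → reject
  '100' → reject
State roles: s0=no suffix match; s1=one trailing 1; s2=suffix is 10
All binary strings ending with 10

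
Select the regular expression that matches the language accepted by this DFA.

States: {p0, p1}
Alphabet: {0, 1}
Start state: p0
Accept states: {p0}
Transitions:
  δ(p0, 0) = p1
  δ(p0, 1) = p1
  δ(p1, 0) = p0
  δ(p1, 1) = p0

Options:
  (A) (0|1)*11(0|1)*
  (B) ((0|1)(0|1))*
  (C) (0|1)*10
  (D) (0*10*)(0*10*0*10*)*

Check each option against the DFA on short strings; one disagreement eliminates an option:
  (A) (0|1)*11(0|1)*: on ε the DFA stays in p0 and accepts (p0 ∈ Accept), but the regex does not match it → eliminate
  (B) ((0|1)(0|1))*: agrees with the DFA on every string of length ≤ 6
  (C) (0|1)*10: on ε the DFA stays in p0 and accepts (p0 ∈ Accept), but the regex does not match it → eliminate
  (D) (0*10*)(0*10*0*10*)*: on ε the DFA stays in p0 and accepts (p0 ∈ Accept), but the regex does not match it → eliminate
Only (B) is consistent with the DFA.
(B) ((0|1)(0|1))*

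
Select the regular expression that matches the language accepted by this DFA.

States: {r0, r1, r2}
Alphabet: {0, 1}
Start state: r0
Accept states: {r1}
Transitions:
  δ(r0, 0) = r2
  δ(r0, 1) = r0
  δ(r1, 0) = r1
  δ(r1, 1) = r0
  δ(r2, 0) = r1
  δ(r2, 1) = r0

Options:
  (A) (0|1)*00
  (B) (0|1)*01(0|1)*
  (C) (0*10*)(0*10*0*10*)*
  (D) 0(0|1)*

Check each option against the DFA on short strings; one disagreement eliminates an option:
  (A) (0|1)*00: agrees with the DFA on every string of length ≤ 6
  (B) (0|1)*01(0|1)*: on '00' the DFA goes r0 → r2 → r1 and accepts (r1 ∈ Accept), but the regex does not match it → eliminate
  (C) (0*10*)(0*10*0*10*)*: on '1' the DFA goes r0 → r0 and rejects (r0 ∉ Accept), but the regex matches it → eliminate
  (D) 0(0|1)*: on '0' the DFA goes r0 → r2 and rejects (r2 ∉ Accept), but the regex matches it → eliminate
Only (A) is consistent with the DFA.
(A) (0|1)*00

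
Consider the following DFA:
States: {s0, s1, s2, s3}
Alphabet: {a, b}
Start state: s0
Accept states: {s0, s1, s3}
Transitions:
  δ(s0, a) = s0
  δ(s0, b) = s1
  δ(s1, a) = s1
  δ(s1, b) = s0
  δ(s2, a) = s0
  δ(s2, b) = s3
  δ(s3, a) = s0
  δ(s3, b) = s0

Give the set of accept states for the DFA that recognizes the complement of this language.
Complement accept states = All states \ Original accept states
= {s0, s1, s2, s3} \ {s0, s1, s3}
{s2}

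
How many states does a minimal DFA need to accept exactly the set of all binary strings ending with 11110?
By Myhill–Nerode, count the distinguishable equivalence classes: 6 classes — one per longest suffix of the input that is a prefix of '11110' (lengths 0 through 5); only the length-5 class is accepting.
6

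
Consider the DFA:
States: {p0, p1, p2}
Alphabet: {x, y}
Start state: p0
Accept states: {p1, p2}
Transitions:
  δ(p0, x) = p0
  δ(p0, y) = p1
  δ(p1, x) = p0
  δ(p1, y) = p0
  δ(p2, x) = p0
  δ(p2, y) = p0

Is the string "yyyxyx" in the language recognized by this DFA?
Processing string "yyyxyx":
  p0 --y--> p1
  p1 --y--> p0
  p0 --y--> p1
  p1 --x--> p0
  p0 --y--> p1
  p1 --x--> p0
Final state: p0
Accept states: {p1, p2}
No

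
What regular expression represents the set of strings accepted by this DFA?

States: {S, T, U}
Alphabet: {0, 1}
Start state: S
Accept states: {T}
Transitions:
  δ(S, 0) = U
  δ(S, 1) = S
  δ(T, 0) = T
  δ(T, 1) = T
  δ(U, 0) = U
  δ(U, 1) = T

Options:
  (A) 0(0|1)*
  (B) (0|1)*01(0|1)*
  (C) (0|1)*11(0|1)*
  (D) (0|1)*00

Check each option against the DFA on short strings; one disagreement eliminates an option:
  (A) 0(0|1)*: on '0' the DFA goes S → U and rejects (U ∉ Accept), but the regex matches it → eliminate
  (B) (0|1)*01(0|1)*: agrees with the DFA on every string of length ≤ 6
  (C) (0|1)*11(0|1)*: on '01' the DFA goes S → U → T and accepts (T ∈ Accept), but the regex does not match it → eliminate
  (D) (0|1)*00: on '00' the DFA goes S → U → U and rejects (U ∉ Accept), but the regex matches it → eliminate
Only (B) is consistent with the DFA.
(B) (0|1)*01(0|1)*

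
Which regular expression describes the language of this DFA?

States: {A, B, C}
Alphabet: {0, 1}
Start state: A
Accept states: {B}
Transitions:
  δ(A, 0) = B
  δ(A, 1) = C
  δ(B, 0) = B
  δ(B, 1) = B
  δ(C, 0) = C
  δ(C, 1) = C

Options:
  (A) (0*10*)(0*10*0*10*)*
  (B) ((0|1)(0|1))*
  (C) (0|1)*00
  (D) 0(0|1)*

Check each option against the DFA on short strings; one disagreement eliminates an option:
  (A) (0*10*)(0*10*0*10*)*: on '0' the DFA goes A → B and accepts (B ∈ Accept), but the regex does not match it → eliminate
  (B) ((0|1)(0|1))*: on ε the DFA stays in A and rejects (A ∉ Accept), but the regex matches it → eliminate
  (C) (0|1)*00: on '0' the DFA goes A → B and accepts (B ∈ Accept), but the regex does not match it → eliminate
  (D) 0(0|1)*: agrees with the DFA on every string of length ≤ 6
Only (D) is consistent with the DFA.
(D) 0(0|1)*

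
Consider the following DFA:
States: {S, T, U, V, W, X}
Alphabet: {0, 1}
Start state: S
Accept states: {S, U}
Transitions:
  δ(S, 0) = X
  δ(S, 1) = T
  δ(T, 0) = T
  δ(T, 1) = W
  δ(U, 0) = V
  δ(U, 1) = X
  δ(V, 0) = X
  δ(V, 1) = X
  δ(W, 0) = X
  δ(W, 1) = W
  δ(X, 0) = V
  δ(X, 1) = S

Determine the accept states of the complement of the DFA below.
Complement accept states = All states \ Original accept states
= {S, T, U, V, W, X} \ {S, U}
{T, V, W, X}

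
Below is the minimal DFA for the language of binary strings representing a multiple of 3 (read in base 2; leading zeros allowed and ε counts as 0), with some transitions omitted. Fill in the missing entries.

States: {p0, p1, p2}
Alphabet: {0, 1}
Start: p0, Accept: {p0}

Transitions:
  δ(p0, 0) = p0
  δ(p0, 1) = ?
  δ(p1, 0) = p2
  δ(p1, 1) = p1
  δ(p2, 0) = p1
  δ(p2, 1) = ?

From the language and accept set, identify what each state tracks — p0: value ≡ 0 (mod 3); p1: value ≡ 2 (mod 3); p2: value ≡ 1 (mod 3).
Each missing δ(q, a) is the state matching the new tracked value after reading a.
δ(p0, 1) = p2; δ(p2, 1) = p0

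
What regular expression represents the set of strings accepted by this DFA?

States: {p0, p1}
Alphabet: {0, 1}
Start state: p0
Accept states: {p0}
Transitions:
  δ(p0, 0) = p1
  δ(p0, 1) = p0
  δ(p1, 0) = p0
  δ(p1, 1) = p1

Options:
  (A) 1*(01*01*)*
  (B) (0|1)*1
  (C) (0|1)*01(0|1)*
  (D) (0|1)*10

Check each option against the DFA on short strings; one disagreement eliminates an option:
  (A) 1*(01*01*)*: agrees with the DFA on every string of length ≤ 6
  (B) (0|1)*1: on ε the DFA stays in p0 and accepts (p0 ∈ Accept), but the regex does not match it → eliminate
  (C) (0|1)*01(0|1)*: on ε the DFA stays in p0 and accepts (p0 ∈ Accept), but the regex does not match it → eliminate
  (D) (0|1)*10: on ε the DFA stays in p0 and accepts (p0 ∈ Accept), but the regex does not match it → eliminate
Only (A) is consistent with the DFA.
(A) 1*(01*01*)*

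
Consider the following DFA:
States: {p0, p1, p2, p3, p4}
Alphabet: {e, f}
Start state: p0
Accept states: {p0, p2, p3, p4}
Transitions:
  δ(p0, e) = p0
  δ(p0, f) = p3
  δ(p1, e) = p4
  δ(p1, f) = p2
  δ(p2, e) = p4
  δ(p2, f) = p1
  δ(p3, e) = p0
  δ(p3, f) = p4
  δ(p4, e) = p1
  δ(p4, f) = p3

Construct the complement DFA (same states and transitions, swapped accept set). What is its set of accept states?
Complement accept states = All states \ Original accept states
= {p0, p1, p2, p3, p4} \ {p0, p2, p3, p4}
{p1}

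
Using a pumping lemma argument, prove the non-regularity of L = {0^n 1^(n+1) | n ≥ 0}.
Assume L is regular with pumping length p. Idea: pumping the 0-block breaks the fixed offset of 1.
Choose s = 0^p 1^(p+1) ∈ L. By the pumping lemma, s = xyz with |xy| ≤ p, |y| > 0, so y = 0^k with k ≥ 1. Then xy²z = 0^(p+k) 1^(p+1). For this to be in L we would need p+1 = (p+k)+1, i.e. k = 0, contradicting k ≥ 1. So xy²z ∉ L.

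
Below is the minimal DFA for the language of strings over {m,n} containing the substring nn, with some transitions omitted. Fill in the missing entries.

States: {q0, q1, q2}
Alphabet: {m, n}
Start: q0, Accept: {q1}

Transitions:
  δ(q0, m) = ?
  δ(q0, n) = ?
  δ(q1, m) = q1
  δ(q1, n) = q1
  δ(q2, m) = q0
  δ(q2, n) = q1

From the language and accept set, identify what each state tracks — q0: no progress toward nn; q1: substring nn seen; q2: one trailing n.
Each missing δ(q, a) is the state matching the new tracked value after reading a.
δ(q0, m) = q0; δ(q0, n) = q2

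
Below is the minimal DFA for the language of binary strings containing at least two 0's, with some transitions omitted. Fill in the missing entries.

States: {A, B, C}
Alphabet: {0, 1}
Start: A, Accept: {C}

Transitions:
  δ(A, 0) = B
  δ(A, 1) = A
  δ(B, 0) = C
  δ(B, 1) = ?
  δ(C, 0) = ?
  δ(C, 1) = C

From the language and accept set, identify what each state tracks — A: zero 0's seen; B: one 0 seen; C: ≥ two 0's seen.
Each missing δ(q, a) is the state matching the new tracked value after reading a.
δ(B, 1) = B; δ(C, 0) = C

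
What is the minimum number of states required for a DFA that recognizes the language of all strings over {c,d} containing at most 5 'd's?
By Myhill–Nerode, count the distinguishable equivalence classes: 7 classes — having seen 0, 1, …, 5, or >5 copies of 'd'; counts 0 through 5 are accepting and >5 is dead.
7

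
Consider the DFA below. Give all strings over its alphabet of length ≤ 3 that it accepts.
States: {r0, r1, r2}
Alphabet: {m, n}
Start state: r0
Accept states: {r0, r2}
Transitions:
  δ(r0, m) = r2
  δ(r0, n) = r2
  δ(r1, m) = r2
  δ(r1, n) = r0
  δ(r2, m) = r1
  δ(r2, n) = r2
ε, m, n, mn, nn, mmm, mmn, mnn, nmm, nmn, nnn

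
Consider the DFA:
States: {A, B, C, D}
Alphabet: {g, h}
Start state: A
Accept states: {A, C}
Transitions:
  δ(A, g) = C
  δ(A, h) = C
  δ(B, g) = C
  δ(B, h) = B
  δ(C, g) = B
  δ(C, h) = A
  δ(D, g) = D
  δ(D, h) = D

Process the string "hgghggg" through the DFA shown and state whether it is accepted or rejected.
Processing string "hgghggg":
  A --h--> C
  C --g--> B
  B --g--> C
  C --h--> A
  A --g--> C
  C --g--> B
  B --g--> C
Final state: C
Accept states: {A, C}
Yes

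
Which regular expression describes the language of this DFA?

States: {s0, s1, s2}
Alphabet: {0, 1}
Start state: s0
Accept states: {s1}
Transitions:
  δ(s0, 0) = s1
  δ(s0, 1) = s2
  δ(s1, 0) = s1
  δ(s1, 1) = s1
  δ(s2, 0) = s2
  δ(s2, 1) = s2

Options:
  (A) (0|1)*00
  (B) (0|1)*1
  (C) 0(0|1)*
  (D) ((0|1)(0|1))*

Check each option against the DFA on short strings; one disagreement eliminates an option:
  (A) (0|1)*00: on '0' the DFA goes s0 → s1 and accepts (s1 ∈ Accept), but the regex does not match it → eliminate
  (B) (0|1)*1: on '0' the DFA goes s0 → s1 and accepts (s1 ∈ Accept), but the regex does not match it → eliminate
  (C) 0(0|1)*: agrees with the DFA on every string of length ≤ 6
  (D) ((0|1)(0|1))*: on ε the DFA stays in s0 and rejects (s0 ∉ Accept), but the regex matches it → eliminate
Only (C) is consistent with the DFA.
(C) 0(0|1)*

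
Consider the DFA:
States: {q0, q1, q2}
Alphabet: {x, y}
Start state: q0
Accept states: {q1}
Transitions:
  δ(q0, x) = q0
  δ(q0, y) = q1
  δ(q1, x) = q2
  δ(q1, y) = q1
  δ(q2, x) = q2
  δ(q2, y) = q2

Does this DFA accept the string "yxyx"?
Processing string "yxyx":
  q0 --y--> q1
  q1 --x--> q2
  q2 --y--> q2
  q2 --x--> q2
Final state: q2
Accept states: {q1}
No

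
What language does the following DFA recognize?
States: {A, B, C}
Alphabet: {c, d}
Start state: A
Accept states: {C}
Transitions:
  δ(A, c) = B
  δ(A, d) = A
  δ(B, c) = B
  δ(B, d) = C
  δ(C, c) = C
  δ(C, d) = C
Testing a few strings:
  'c' → reject
  'cdcd' → accept
  'dd' → reject
  'dcc' → reject
State roles: A=no c seen yet; B=seen a c, waiting for d; C=substring cd seen
All strings over {c,d} containing the substring cd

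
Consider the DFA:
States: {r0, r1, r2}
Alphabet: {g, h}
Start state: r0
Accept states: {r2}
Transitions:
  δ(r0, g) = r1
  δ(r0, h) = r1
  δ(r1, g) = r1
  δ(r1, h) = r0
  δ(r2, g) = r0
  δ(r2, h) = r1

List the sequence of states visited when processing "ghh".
read 'g': r0 → r1
  read 'h': r1 → r0
  read 'h': r0 → r1
r0 -> r1 -> r0 -> r1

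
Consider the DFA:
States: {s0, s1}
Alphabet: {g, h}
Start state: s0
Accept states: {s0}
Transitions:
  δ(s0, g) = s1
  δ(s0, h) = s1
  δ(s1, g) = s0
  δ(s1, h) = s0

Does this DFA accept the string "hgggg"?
Processing string "hgggg":
  s0 --h--> s1
  s1 --g--> s0
  s0 --g--> s1
  s1 --g--> s0
  s0 --g--> s1
Final state: s1
Accept states: {s0}
No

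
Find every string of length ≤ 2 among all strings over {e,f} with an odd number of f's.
f, ef, fe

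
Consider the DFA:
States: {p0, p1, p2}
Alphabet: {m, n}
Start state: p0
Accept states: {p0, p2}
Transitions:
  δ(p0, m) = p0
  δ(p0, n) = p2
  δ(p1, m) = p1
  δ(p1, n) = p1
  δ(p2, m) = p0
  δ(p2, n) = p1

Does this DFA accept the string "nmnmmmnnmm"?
Processing string "nmnmmmnnmm":
  p0 --n--> p2
  p2 --m--> p0
  p0 --n--> p2
  p2 --m--> p0
  p0 --m--> p0
  p0 --m--> p0
  p0 --n--> p2
  p2 --n--> p1
  p1 --m--> p1
  p1 --m--> p1
Final state: p1
Accept states: {p0, p2}
No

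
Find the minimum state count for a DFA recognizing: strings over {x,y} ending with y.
By Myhill–Nerode, count the distinguishable equivalence classes: two classes — last symbol is y vs. not.
2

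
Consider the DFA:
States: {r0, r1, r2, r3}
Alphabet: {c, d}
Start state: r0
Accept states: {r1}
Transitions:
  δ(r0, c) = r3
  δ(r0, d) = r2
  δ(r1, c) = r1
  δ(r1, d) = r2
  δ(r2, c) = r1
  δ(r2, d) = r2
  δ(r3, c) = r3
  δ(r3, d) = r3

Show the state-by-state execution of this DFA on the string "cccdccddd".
read 'c': r0 → r3
  read 'c': r3 → r3
  read 'c': r3 → r3
  read 'd': r3 → r3
  read 'c': r3 → r3
  read 'c': r3 → r3
  read 'd': r3 → r3
  read 'd': r3 → r3
  read 'd': r3 → r3
r0 -> r3 -> r3 -> r3 -> r3 -> r3 -> r3 -> r3 -> r3 -> r3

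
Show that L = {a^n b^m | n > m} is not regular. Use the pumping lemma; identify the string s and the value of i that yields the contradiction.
Assume L is regular with pumping length p. Idea: pumping down the a-block drops the a-count to at most the b-count.
Choose s = a^(p+1) b^p ∈ L (|s| = 2p+1 ≥ p). By the pumping lemma, s = xyz with |xy| ≤ p, |y| > 0, so y = a^k with k ≥ 1. Take i = 0: xz = a^(p+1−k) b^p. Since k ≥ 1, p+1−k ≤ p, so the number of a's is no longer strictly greater than the number of b's, hence xz ∉ L.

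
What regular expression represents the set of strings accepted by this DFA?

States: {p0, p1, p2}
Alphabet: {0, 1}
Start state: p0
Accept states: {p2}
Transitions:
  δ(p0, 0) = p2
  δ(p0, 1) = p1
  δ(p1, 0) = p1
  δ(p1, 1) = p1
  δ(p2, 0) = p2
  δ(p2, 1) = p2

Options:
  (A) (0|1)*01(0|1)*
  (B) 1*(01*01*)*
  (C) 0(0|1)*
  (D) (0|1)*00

Check each option against the DFA on short strings; one disagreement eliminates an option:
  (A) (0|1)*01(0|1)*: on '0' the DFA goes p0 → p2 and accepts (p2 ∈ Accept), but the regex does not match it → eliminate
  (B) 1*(01*01*)*: on ε the DFA stays in p0 and rejects (p0 ∉ Accept), but the regex matches it → eliminate
  (C) 0(0|1)*: agrees with the DFA on every string of length ≤ 6
  (D) (0|1)*00: on '0' the DFA goes p0 → p2 and accepts (p2 ∈ Accept), but the regex does not match it → eliminate
Only (C) is consistent with the DFA.
(C) 0(0|1)*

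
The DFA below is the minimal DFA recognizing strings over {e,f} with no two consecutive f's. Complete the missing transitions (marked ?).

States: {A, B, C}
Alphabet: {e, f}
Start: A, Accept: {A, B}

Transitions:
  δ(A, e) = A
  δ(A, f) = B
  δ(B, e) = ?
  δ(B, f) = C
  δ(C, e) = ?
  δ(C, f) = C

From the language and accept set, identify what each state tracks — A: last symbol not f (ok); B: last symbol f (ok); C: saw ff (dead).
Each missing δ(q, a) is the state matching the new tracked value after reading a.
δ(B, e) = A; δ(C, e) = C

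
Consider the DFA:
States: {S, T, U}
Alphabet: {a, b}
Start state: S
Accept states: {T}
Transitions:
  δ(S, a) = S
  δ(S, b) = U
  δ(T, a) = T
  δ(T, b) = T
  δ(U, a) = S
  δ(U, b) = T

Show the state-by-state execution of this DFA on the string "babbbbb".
read 'b': S → U
  read 'a': U → S
  read 'b': S → U
  read 'b': U → T
  read 'b': T → T
  read 'b': T → T
  read 'b': T → T
S -> U -> S -> U -> T -> T -> T -> T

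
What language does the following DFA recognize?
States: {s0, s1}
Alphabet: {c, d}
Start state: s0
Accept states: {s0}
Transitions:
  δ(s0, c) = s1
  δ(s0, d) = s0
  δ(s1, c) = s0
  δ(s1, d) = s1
Testing a few strings:
  'cc' → accept
  'cd' → reject
  'cdd' → reject
  'c' → reject
State roles: s0=even number of c's so far; s1=odd number of c's so far
All strings over {c,d} with an even number of c's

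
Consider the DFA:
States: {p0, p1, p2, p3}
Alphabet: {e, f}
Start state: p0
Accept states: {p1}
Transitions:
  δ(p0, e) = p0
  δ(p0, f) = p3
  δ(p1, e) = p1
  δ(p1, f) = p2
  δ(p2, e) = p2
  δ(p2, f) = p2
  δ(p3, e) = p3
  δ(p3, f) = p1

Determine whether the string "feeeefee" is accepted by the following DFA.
Processing string "feeeefee":
  p0 --f--> p3
  p3 --e--> p3
  p3 --e--> p3
  p3 --e--> p3
  p3 --e--> p3
  p3 --f--> p1
  p1 --e--> p1
  p1 --e--> p1
Final state: p1
Accept states: {p1}
Yes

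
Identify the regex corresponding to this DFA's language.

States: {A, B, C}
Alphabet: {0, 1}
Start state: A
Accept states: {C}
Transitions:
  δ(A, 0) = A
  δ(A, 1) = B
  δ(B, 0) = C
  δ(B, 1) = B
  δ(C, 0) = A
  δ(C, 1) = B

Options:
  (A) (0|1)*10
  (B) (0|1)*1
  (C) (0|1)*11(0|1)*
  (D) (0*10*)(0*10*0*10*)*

Check each option against the DFA on short strings; one disagreement eliminates an option:
  (A) (0|1)*10: agrees with the DFA on every string of length ≤ 6
  (B) (0|1)*1: on '1' the DFA goes A → B and rejects (B ∉ Accept), but the regex matches it → eliminate
  (C) (0|1)*11(0|1)*: on '10' the DFA goes A → B → C and accepts (C ∈ Accept), but the regex does not match it → eliminate
  (D) (0*10*)(0*10*0*10*)*: on '1' the DFA goes A → B and rejects (B ∉ Accept), but the regex matches it → eliminate
Only (A) is consistent with the DFA.
(A) (0|1)*10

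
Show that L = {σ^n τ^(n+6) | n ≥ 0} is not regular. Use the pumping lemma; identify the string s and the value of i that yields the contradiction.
Assume L is regular with pumping length p. Idea: pumping the σ-block breaks the fixed offset of 6.
Choose s = σ^p τ^(p+6) ∈ L. By the pumping lemma, s = xyz with |xy| ≤ p, |y| > 0, so y = σ^k with k ≥ 1. Then xy²z = σ^(p+k) τ^(p+6). For this to be in L we would need p+6 = (p+k)+6, i.e. k = 0, contradicting k ≥ 1. So xy²z ∉ L.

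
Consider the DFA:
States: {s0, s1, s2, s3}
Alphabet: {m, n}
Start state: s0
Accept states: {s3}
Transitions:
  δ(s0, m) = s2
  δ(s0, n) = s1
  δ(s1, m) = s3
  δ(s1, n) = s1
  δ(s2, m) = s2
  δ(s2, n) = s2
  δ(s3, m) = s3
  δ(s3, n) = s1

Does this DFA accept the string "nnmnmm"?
Processing string "nnmnmm":
  s0 --n--> s1
  s1 --n--> s1
  s1 --m--> s3
  s3 --n--> s1
  s1 --m--> s3
  s3 --m--> s3
Final state: s3
Accept states: {s3}
Yes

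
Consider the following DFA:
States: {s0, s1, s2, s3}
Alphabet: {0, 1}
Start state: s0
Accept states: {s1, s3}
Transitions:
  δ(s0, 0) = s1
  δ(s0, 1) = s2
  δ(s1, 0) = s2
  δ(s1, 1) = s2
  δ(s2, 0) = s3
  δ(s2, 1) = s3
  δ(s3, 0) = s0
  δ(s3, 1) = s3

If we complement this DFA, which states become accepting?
Complement accept states = All states \ Original accept states
= {s0, s1, s2, s3} \ {s1, s3}
{s0, s2}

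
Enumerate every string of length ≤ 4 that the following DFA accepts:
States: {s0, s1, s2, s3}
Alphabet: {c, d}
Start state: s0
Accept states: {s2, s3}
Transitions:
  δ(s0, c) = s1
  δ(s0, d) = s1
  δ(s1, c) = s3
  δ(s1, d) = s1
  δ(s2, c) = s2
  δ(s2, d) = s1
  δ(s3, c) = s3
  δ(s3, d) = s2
cc, dc, ccc, ccd, cdc, dcc, dcd, ddc, cccc, cccd, ccdc, cdcc, cdcd, cddc, dccc, dccd, dcdc, ddcc, ddcd, dddc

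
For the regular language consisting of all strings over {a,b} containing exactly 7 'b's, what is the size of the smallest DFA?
By Myhill–Nerode, count the distinguishable equivalence classes: 9 classes — having seen 0, 1, …, 7, or >7 copies of 'b'; the count-7 class is the only accepting one and >7 is dead.
9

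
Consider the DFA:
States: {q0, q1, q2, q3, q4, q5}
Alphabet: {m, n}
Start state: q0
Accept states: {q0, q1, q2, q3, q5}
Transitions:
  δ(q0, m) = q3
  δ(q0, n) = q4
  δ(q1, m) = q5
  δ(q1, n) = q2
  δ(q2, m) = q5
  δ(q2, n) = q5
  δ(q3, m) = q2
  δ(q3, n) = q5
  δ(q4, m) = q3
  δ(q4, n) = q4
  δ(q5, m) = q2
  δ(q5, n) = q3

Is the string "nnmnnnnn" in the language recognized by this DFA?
Processing string "nnmnnnnn":
  q0 --n--> q4
  q4 --n--> q4
  q4 --m--> q3
  q3 --n--> q5
  q5 --n--> q3
  q3 --n--> q5
  q5 --n--> q3
  q3 --n--> q5
Final state: q5
Accept states: {q0, q1, q2, q3, q5}
Yes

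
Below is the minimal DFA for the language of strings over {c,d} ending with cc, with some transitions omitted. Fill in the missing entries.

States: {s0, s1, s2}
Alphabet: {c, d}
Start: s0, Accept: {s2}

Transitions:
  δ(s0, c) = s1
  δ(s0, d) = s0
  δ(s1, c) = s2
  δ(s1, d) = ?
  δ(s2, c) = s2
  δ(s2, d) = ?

From the language and accept set, identify what each state tracks — s0: last symbol not c; s1: one trailing c; s2: two trailing c's.
Each missing δ(q, a) is the state matching the new tracked value after reading a.
δ(s1, d) = s0; δ(s2, d) = s0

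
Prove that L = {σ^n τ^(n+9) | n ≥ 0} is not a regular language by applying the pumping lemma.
Assume L is regular with pumping length p. Idea: pumping the σ-block breaks the fixed offset of 9.
Choose s = σ^p τ^(p+9) ∈ L. By the pumping lemma, s = xyz with |xy| ≤ p, |y| > 0, so y = σ^k with k ≥ 1. Then xy²z = σ^(p+k) τ^(p+9). For this to be in L we would need p+9 = (p+k)+9, i.e. k = 0, contradicting k ≥ 1. So xy²z ∉ L.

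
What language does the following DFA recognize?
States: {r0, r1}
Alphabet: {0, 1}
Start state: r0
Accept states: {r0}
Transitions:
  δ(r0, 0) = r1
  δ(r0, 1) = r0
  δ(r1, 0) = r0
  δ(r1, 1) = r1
Testing a few strings:
  '111' → accept
  '0' → reject
  '1' → accept
  '10' → reject
State roles: r0=even number of 0's so far; r1=odd number of 0's so far
All binary strings with an even number of 0's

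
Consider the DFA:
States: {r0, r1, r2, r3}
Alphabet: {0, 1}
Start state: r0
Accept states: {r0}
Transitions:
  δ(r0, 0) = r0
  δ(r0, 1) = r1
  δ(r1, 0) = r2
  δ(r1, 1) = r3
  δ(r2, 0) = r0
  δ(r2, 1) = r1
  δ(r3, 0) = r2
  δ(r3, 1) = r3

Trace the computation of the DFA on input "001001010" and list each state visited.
read '0': r0 → r0
  read '0': r0 → r0
  read '1': r0 → r1
  read '0': r1 → r2
  read '0': r2 → r0
  read '1': r0 → r1
  read '0': r1 → r2
  read '1': r2 → r1
  read '0': r1 → r2
r0 -> r0 -> r0 -> r1 -> r2 -> r0 -> r1 -> r2 -> r1 -> r2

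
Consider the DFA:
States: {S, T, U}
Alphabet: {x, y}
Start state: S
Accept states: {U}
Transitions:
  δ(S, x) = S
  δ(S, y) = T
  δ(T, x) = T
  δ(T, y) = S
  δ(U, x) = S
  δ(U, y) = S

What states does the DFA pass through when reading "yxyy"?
read 'y': S → T
  read 'x': T → T
  read 'y': T → S
  read 'y': S → T
S -> T -> T -> S -> T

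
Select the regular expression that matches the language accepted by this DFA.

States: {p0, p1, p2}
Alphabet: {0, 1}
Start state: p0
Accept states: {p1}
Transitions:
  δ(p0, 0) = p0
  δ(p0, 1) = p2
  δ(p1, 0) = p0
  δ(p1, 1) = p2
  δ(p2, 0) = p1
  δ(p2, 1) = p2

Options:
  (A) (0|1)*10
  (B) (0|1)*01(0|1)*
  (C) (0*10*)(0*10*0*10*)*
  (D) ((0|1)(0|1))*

Check each option against the DFA on short strings; one disagreement eliminates an option:
  (A) (0|1)*10: agrees with the DFA on every string of length ≤ 6
  (B) (0|1)*01(0|1)*: on '01' the DFA goes p0 → p0 → p2 and rejects (p2 ∉ Accept), but the regex matches it → eliminate
  (C) (0*10*)(0*10*0*10*)*: on '1' the DFA goes p0 → p2 and rejects (p2 ∉ Accept), but the regex matches it → eliminate
  (D) ((0|1)(0|1))*: on ε the DFA stays in p0 and rejects (p0 ∉ Accept), but the regex matches it → eliminate
Only (A) is consistent with the DFA.
(A) (0|1)*10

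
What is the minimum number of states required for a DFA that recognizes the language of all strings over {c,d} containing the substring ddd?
By Myhill–Nerode, count the distinguishable equivalence classes: 4 classes — one per longest suffix of the input that is a prefix of 'ddd' (lengths 0 through 2), plus an absorbing 'already seen ddd' class.
4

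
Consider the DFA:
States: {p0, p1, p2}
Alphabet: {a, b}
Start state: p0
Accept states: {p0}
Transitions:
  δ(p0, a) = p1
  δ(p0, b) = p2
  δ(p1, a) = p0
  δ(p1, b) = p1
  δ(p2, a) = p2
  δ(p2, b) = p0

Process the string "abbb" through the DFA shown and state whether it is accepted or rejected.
Processing string "abbb":
  p0 --a--> p1
  p1 --b--> p1
  p1 --b--> p1
  p1 --b--> p1
Final state: p1
Accept states: {p0}
No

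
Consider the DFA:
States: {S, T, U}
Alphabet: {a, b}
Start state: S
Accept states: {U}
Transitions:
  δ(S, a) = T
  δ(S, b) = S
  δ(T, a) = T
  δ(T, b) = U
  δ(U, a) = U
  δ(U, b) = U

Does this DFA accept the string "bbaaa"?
Processing string "bbaaa":
  S --b--> S
  S --b--> S
  S --a--> T
  T --a--> T
  T --a--> T
Final state: T
Accept states: {U}
No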